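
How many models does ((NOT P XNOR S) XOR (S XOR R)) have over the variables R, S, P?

Satisfying assignments: (0,0,1), (0,1,1), (1,0,0), (1,1,0)
Count: 4 out of 8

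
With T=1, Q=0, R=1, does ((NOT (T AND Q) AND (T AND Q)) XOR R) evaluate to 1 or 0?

Substituting: ((NOT (1 AND 0) AND (1 AND 0)) XOR 1)
= 1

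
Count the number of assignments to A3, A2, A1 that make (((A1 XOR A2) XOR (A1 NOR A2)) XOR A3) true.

Satisfying assignments: (0,0,0), (0,0,1), (0,1,0), (1,1,1)
Count: 4 out of 8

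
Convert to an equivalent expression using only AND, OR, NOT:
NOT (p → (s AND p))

p AND NOT (s AND p)
(Negated implication: NOT(A → B) = A AND NOT B)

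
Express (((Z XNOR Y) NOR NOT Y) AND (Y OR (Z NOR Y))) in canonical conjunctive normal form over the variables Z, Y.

(Z OR Y) AND (NOT Z OR Y) AND (NOT Z OR NOT Y)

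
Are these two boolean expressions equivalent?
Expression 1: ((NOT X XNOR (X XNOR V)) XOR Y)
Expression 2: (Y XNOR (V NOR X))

No. Counterexample: with Y=0, V=0, X=0, Expression 1 = 1 but Expression 2 = 0.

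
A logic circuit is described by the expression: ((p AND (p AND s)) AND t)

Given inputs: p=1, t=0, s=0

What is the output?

Substituting: ((1 AND (1 AND 0)) AND 0)
= 0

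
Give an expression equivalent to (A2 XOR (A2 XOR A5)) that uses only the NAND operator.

((A2 NAND (A2 NAND ((A2 NAND (A2 NAND A5)) NAND (A5 NAND (A2 NAND A5))))) NAND (((A2 NAND (A2 NAND A5)) NAND (A5 NAND (A2 NAND A5))) NAND (A2 NAND ((A2 NAND (A2 NAND A5)) NAND (A5 NAND (A2 NAND A5))))))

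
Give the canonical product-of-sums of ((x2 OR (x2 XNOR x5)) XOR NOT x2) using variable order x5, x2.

ΠM(0) = (x5 OR x2)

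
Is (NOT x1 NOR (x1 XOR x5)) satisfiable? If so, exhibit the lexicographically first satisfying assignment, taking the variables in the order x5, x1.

x5=1, x1=1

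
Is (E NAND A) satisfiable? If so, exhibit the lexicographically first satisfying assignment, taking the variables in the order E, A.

E=0, A=0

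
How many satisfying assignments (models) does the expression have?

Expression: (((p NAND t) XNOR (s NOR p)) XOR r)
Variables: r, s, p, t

Satisfying assignments: (0,0,0,0), (0,0,0,1), (0,0,1,1), (0,1,1,1), (1,0,1,0), (1,1,0,0), (1,1,0,1), (1,1,1,0)
Count: 8 out of 16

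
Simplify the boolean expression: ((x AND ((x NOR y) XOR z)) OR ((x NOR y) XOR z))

By absorption (E OR (E AND v) = E):
= ((x NOR y) XOR z)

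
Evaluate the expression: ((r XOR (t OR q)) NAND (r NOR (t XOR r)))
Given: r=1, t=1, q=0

Substituting: ((1 XOR (1 OR 0)) NAND (1 NOR (1 XOR 1)))
= 1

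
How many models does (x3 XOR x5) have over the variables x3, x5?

Satisfying assignments: (0,1), (1,0)
Count: 2 out of 4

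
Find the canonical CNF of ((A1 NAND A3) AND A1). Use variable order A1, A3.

(A1 OR A3) AND (A1 OR NOT A3) AND (NOT A1 OR NOT A3)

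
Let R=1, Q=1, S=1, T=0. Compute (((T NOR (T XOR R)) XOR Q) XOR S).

Substituting: (((0 NOR (0 XOR 1)) XOR 1) XOR 1)
= 0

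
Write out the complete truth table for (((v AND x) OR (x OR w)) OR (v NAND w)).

x | w | v | Output
------------------
0 | 0 | 0 | 1
0 | 0 | 1 | 1
0 | 1 | 0 | 1
0 | 1 | 1 | 1
1 | 0 | 0 | 1
1 | 0 | 1 | 1
1 | 1 | 0 | 1
1 | 1 | 1 | 1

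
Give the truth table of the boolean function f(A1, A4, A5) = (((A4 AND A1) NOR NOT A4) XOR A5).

A1 | A4 | A5 | Output
---------------------
0 | 0 | 0 | 0
0 | 0 | 1 | 1
0 | 1 | 0 | 1
0 | 1 | 1 | 0
1 | 0 | 0 | 0
1 | 0 | 1 | 1
1 | 1 | 0 | 0
1 | 1 | 1 | 1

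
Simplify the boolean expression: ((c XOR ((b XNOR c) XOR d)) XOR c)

By XOR self-cancellation ((E XOR v) XOR v = E):
= ((b XNOR c) XOR d)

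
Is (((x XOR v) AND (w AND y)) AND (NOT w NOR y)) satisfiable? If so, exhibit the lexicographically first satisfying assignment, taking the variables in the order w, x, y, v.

UNSATISFIABLE - no assignment makes this expression true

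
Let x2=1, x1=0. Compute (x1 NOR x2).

Substituting: (0 NOR 1)
= 0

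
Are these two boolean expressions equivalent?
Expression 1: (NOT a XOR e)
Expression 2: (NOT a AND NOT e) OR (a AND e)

Yes, they are equivalent — the two output columns agree on all 4 assignments:
a | e | Expression 1 | Expression 2
-----------------------------------
0 | 0 | 1 | 1
0 | 1 | 0 | 0
1 | 0 | 0 | 0
1 | 1 | 1 | 1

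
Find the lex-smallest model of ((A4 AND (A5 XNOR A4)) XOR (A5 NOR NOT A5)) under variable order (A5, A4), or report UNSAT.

A5=1, A4=1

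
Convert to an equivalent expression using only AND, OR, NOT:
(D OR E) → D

NOT (D OR E) OR D
(Implication elimination: A → B = NOT A OR B)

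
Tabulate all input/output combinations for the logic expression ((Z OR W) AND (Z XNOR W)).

W | Z | Output
--------------
0 | 0 | 0
0 | 1 | 0
1 | 0 | 0
1 | 1 | 1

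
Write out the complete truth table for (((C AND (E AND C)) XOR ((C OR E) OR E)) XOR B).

B | C | E | Output
------------------
0 | 0 | 0 | 0
0 | 0 | 1 | 1
0 | 1 | 0 | 1
0 | 1 | 1 | 0
1 | 0 | 0 | 1
1 | 0 | 1 | 0
1 | 1 | 0 | 0
1 | 1 | 1 | 1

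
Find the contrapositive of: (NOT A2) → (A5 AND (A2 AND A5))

Contrapositive: NOT (A5 AND (A2 AND A5)) → A2
Note: A statement and its contrapositive are logically equivalent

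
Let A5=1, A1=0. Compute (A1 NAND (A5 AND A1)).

Substituting: (0 NAND (1 AND 0))
= 1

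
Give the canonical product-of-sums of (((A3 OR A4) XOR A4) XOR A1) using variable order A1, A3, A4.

ΠM(0, 1, 3, 6) = (A1 OR A3 OR A4) AND (A1 OR A3 OR NOT A4) AND (A1 OR NOT A3 OR NOT A4) AND (NOT A1 OR NOT A3 OR A4)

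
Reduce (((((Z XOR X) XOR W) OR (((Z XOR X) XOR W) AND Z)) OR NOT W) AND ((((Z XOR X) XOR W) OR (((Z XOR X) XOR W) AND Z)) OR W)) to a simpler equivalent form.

By distribution ((E OR v) AND (E OR NOT v) = E) then absorption (E OR (E AND v) = E):
= ((Z XOR X) XOR W)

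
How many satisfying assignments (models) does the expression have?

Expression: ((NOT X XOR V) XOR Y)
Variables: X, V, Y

Satisfying assignments: (0,0,0), (0,1,1), (1,0,1), (1,1,0)
Count: 4 out of 8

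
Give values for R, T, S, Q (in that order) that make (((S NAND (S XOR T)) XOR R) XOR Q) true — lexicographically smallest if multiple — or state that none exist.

R=0, T=0, S=0, Q=0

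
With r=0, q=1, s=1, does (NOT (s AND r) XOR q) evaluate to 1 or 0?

Substituting: (NOT (1 AND 0) XOR 1)
= 0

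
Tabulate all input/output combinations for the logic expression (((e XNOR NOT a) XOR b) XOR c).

a | b | c | e | Output
----------------------
0 | 0 | 0 | 0 | 0
0 | 0 | 0 | 1 | 1
0 | 0 | 1 | 0 | 1
0 | 0 | 1 | 1 | 0
0 | 1 | 0 | 0 | 1
0 | 1 | 0 | 1 | 0
0 | 1 | 1 | 0 | 0
0 | 1 | 1 | 1 | 1
1 | 0 | 0 | 0 | 1
1 | 0 | 0 | 1 | 0
1 | 0 | 1 | 0 | 0
1 | 0 | 1 | 1 | 1
1 | 1 | 0 | 0 | 0
1 | 1 | 0 | 1 | 1
1 | 1 | 1 | 0 | 1
1 | 1 | 1 | 1 | 0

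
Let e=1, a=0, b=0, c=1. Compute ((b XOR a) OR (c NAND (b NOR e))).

Substituting: ((0 XOR 0) OR (1 NAND (0 NOR 1)))
= 1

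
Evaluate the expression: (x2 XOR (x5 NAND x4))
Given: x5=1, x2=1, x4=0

Substituting: (1 XOR (1 NAND 0))
= 0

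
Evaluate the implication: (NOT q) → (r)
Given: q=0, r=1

Antecedent (NOT q) = 1; consequent (r) = 1.
1 → 1 = 1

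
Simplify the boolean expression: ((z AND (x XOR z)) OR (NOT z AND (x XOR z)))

By distribution ((E AND v) OR (E AND NOT v) = E):
= (x XOR z)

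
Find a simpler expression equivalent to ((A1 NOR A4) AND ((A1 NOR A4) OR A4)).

By absorption (E AND (E OR v) = E):
= (A1 NOR A4)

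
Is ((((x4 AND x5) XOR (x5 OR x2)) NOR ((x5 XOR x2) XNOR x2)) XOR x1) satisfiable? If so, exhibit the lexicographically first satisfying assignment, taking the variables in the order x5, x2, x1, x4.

x5=0, x2=0, x1=1, x4=0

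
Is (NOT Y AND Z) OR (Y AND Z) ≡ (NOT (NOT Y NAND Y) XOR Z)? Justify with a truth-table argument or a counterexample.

Yes, they are equivalent — the two output columns agree on all 4 assignments:
Y | Z | Expression 1 | Expression 2
-----------------------------------
0 | 0 | 0 | 0
0 | 1 | 1 | 1
1 | 0 | 0 | 0
1 | 1 | 1 | 1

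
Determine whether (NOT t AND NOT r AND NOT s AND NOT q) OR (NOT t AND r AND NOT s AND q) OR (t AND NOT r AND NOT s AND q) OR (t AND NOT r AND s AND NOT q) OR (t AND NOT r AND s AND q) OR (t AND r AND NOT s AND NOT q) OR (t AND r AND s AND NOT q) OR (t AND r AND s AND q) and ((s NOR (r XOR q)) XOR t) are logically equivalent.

Yes, they are equivalent — the two output columns agree on all 16 assignments:
t | r | s | q | Expression 1 | Expression 2
-------------------------------------------
0 | 0 | 0 | 0 | 1 | 1
0 | 0 | 0 | 1 | 0 | 0
0 | 0 | 1 | 0 | 0 | 0
0 | 0 | 1 | 1 | 0 | 0
0 | 1 | 0 | 0 | 0 | 0
0 | 1 | 0 | 1 | 1 | 1
0 | 1 | 1 | 0 | 0 | 0
0 | 1 | 1 | 1 | 0 | 0
1 | 0 | 0 | 0 | 0 | 0
1 | 0 | 0 | 1 | 1 | 1
1 | 0 | 1 | 0 | 1 | 1
1 | 0 | 1 | 1 | 1 | 1
1 | 1 | 0 | 0 | 1 | 1
1 | 1 | 0 | 1 | 0 | 0
1 | 1 | 1 | 0 | 1 | 1
1 | 1 | 1 | 1 | 1 | 1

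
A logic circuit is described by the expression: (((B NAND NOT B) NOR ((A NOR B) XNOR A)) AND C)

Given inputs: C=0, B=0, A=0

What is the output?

Substituting: (((0 NAND NOT 0) NOR ((0 NOR 0) XNOR 0)) AND 0)
= 0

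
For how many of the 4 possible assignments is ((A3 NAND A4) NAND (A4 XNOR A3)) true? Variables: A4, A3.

Satisfying assignments: (0,1), (1,0), (1,1)
Count: 3 out of 4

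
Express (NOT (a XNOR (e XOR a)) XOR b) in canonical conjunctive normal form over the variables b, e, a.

(b OR e OR a) AND (b OR e OR NOT a) AND (NOT b OR NOT e OR a) AND (NOT b OR NOT e OR NOT a)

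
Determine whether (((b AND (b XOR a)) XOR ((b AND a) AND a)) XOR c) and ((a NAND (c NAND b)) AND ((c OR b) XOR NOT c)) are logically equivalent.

No. Counterexample: with b=0, c=0, a=0, Expression 1 = 0 but Expression 2 = 1.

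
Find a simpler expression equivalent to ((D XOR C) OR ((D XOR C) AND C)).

By absorption (E OR (E AND v) = E):
= (D XOR C)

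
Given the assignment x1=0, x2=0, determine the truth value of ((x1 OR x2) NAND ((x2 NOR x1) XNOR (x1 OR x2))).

Substituting: ((0 OR 0) NAND ((0 NOR 0) XNOR (0 OR 0)))
= 1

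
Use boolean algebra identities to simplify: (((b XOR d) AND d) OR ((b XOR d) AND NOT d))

By distribution ((E AND v) OR (E AND NOT v) = E):
= (b XOR d)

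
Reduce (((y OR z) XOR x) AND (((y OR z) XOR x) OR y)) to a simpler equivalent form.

By absorption (E AND (E OR v) = E):
= ((y OR z) XOR x)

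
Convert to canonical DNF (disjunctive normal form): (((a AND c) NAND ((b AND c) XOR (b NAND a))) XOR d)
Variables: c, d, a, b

(NOT c AND NOT d AND NOT a AND NOT b) OR (NOT c AND NOT d AND NOT a AND b) OR (NOT c AND NOT d AND a AND NOT b) OR (NOT c AND NOT d AND a AND b) OR (c AND NOT d AND NOT a AND NOT b) OR (c AND NOT d AND NOT a AND b) OR (c AND d AND a AND NOT b) OR (c AND d AND a AND b)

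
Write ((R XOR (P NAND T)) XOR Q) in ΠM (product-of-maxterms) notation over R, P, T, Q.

ΠM(1, 3, 5, 6, 8, 10, 12, 15) = (R OR P OR T OR NOT Q) AND (R OR P OR NOT T OR NOT Q) AND (R OR NOT P OR T OR NOT Q) AND (R OR NOT P OR NOT T OR Q) AND (NOT R OR P OR T OR Q) AND (NOT R OR P OR NOT T OR Q) AND (NOT R OR NOT P OR T OR Q) AND (NOT R OR NOT P OR NOT T OR NOT Q)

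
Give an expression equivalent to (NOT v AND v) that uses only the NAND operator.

(((v NAND v) NAND v) NAND ((v NAND v) NAND v))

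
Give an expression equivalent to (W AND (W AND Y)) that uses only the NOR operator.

((W NOR W) NOR (((W NOR W) NOR (Y NOR Y)) NOR ((W NOR W) NOR (Y NOR Y))))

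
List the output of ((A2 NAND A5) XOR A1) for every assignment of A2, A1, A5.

A2 | A1 | A5 | Output
---------------------
0 | 0 | 0 | 1
0 | 0 | 1 | 1
0 | 1 | 0 | 0
0 | 1 | 1 | 0
1 | 0 | 0 | 1
1 | 0 | 1 | 0
1 | 1 | 0 | 0
1 | 1 | 1 | 1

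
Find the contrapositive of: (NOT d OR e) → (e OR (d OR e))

Contrapositive: NOT (e OR (d OR e)) → NOT (NOT d OR e)
Note: A statement and its contrapositive are logically equivalent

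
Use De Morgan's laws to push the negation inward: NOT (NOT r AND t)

r OR NOT t
De Morgan's: NOT(AND of terms) = OR of negations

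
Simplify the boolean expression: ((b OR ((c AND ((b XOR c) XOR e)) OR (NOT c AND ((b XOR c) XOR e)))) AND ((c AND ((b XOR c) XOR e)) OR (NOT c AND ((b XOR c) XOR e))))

By absorption (E AND (E OR v) = E) then distribution ((E AND v) OR (E AND NOT v) = E):
= ((b XOR c) XOR e)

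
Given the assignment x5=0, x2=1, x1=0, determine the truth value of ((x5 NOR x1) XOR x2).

Substituting: ((0 NOR 0) XOR 1)
= 0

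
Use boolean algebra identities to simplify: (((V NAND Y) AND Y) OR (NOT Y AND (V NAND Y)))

By distribution ((E AND v) OR (E AND NOT v) = E):
= (V NAND Y)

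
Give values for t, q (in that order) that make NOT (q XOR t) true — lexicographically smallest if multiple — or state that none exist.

t=0, q=0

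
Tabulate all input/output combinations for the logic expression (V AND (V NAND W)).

W | V | Output
--------------
0 | 0 | 0
0 | 1 | 1
1 | 0 | 0
1 | 1 | 0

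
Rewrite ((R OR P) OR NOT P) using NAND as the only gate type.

((((R NAND R) NAND (P NAND P)) NAND ((R NAND R) NAND (P NAND P))) NAND ((P NAND P) NAND (P NAND P)))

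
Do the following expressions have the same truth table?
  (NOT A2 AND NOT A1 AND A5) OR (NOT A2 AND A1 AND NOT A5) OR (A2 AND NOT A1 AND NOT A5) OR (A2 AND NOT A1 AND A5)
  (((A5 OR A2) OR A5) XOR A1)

Yes, they are equivalent — the two output columns agree on all 8 assignments:
A2 | A1 | A5 | Expression 1 | Expression 2
------------------------------------------
0 | 0 | 0 | 0 | 0
0 | 0 | 1 | 1 | 1
0 | 1 | 0 | 1 | 1
0 | 1 | 1 | 0 | 0
1 | 0 | 0 | 1 | 1
1 | 0 | 1 | 1 | 1
1 | 1 | 0 | 0 | 0
1 | 1 | 1 | 0 | 0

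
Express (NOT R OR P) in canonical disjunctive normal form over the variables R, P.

(NOT R AND NOT P) OR (NOT R AND P) OR (R AND P)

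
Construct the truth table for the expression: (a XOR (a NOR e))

e | a | Output
--------------
0 | 0 | 1
0 | 1 | 1
1 | 0 | 0
1 | 1 | 1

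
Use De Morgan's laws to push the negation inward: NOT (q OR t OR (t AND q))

NOT q AND NOT t AND NOT (t AND q)
De Morgan's: NOT(OR of terms) = AND of negations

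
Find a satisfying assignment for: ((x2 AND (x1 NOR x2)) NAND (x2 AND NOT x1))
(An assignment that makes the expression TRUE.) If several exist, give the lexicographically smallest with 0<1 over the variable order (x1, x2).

x1=0, x2=0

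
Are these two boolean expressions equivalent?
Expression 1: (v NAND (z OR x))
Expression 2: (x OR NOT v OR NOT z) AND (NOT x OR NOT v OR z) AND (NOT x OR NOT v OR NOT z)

Yes, they are equivalent — the two output columns agree on all 8 assignments:
x | v | z | Expression 1 | Expression 2
---------------------------------------
0 | 0 | 0 | 1 | 1
0 | 0 | 1 | 1 | 1
0 | 1 | 0 | 1 | 1
0 | 1 | 1 | 0 | 0
1 | 0 | 0 | 1 | 1
1 | 0 | 1 | 1 | 1
1 | 1 | 0 | 0 | 0
1 | 1 | 1 | 0 | 0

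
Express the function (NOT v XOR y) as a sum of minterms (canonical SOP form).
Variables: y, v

Σm(0, 3) = (NOT y AND NOT v) OR (y AND v)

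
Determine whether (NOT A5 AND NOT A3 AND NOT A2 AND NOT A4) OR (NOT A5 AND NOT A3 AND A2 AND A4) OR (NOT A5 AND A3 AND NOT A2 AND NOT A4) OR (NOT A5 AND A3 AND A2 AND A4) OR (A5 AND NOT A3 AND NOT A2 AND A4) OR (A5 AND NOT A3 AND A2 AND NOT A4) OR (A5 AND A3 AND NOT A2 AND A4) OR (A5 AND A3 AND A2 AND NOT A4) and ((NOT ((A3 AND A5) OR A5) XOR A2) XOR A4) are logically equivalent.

Yes, they are equivalent — the two output columns agree on all 16 assignments:
A5 | A3 | A2 | A4 | Expression 1 | Expression 2
-----------------------------------------------
0 | 0 | 0 | 0 | 1 | 1
0 | 0 | 0 | 1 | 0 | 0
0 | 0 | 1 | 0 | 0 | 0
0 | 0 | 1 | 1 | 1 | 1
0 | 1 | 0 | 0 | 1 | 1
0 | 1 | 0 | 1 | 0 | 0
0 | 1 | 1 | 0 | 0 | 0
0 | 1 | 1 | 1 | 1 | 1
1 | 0 | 0 | 0 | 0 | 0
1 | 0 | 0 | 1 | 1 | 1
1 | 0 | 1 | 0 | 1 | 1
1 | 0 | 1 | 1 | 0 | 0
1 | 1 | 0 | 0 | 0 | 0
1 | 1 | 0 | 1 | 1 | 1
1 | 1 | 1 | 0 | 1 | 1
1 | 1 | 1 | 1 | 0 | 0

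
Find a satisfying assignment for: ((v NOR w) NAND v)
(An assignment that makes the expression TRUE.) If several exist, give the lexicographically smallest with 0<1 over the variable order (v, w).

v=0, w=0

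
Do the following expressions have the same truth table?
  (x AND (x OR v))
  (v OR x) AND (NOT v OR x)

Yes, they are equivalent — the two output columns agree on all 4 assignments:
v | x | Expression 1 | Expression 2
-----------------------------------
0 | 0 | 0 | 0
0 | 1 | 1 | 1
1 | 0 | 0 | 0
1 | 1 | 1 | 1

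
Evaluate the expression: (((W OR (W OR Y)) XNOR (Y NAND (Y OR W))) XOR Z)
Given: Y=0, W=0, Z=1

Substituting: (((0 OR (0 OR 0)) XNOR (0 NAND (0 OR 0))) XOR 1)
= 1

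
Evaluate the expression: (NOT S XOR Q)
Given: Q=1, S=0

Substituting: (NOT 0 XOR 1)
= 0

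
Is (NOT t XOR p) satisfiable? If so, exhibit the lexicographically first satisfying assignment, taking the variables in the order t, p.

t=0, p=0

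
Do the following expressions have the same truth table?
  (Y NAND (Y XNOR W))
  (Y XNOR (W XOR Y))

No. Counterexample: with W=1, Y=0, Expression 1 = 1 but Expression 2 = 0.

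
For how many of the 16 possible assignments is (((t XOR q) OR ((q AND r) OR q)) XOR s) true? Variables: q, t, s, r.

Satisfying assignments: (0,0,1,0), (0,0,1,1), (0,1,0,0), (0,1,0,1), (1,0,0,0), (1,0,0,1), (1,1,0,0), (1,1,0,1)
Count: 8 out of 16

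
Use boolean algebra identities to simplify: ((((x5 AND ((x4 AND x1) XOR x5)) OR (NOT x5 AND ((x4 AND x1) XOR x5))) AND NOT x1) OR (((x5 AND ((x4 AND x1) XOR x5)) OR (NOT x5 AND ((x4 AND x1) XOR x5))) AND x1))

By distribution ((E AND v) OR (E AND NOT v) = E) then distribution ((E AND v) OR (E AND NOT v) = E):
= ((x4 AND x1) XOR x5)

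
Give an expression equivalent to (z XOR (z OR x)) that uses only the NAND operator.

((z NAND (z NAND ((z NAND z) NAND (x NAND x)))) NAND (((z NAND z) NAND (x NAND x)) NAND (z NAND ((z NAND z) NAND (x NAND x)))))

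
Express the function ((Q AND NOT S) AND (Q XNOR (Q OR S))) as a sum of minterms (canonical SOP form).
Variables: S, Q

Σm(1) = (NOT S AND Q)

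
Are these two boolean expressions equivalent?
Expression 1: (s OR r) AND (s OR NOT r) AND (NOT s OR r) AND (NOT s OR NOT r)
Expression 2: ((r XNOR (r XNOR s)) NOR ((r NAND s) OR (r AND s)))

Yes, they are equivalent — the two output columns agree on all 4 assignments:
s | r | Expression 1 | Expression 2
-----------------------------------
0 | 0 | 0 | 0
0 | 1 | 0 | 0
1 | 0 | 0 | 0
1 | 1 | 0 | 0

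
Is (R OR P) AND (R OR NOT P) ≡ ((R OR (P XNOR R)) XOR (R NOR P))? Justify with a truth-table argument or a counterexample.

Yes, they are equivalent — the two output columns agree on all 4 assignments:
R | P | Expression 1 | Expression 2
-----------------------------------
0 | 0 | 0 | 0
0 | 1 | 0 | 0
1 | 0 | 1 | 1
1 | 1 | 1 | 1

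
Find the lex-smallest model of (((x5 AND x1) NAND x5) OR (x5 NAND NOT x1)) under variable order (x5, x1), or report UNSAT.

x5=0, x1=0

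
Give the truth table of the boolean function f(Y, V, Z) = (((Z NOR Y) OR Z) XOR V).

Y | V | Z | Output
------------------
0 | 0 | 0 | 1
0 | 0 | 1 | 1
0 | 1 | 0 | 0
0 | 1 | 1 | 0
1 | 0 | 0 | 0
1 | 0 | 1 | 1
1 | 1 | 0 | 1
1 | 1 | 1 | 0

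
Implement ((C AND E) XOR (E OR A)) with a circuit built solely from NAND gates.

((((C NAND E) NAND (C NAND E)) NAND (((C NAND E) NAND (C NAND E)) NAND ((E NAND E) NAND (A NAND A)))) NAND (((E NAND E) NAND (A NAND A)) NAND (((C NAND E) NAND (C NAND E)) NAND ((E NAND E) NAND (A NAND A)))))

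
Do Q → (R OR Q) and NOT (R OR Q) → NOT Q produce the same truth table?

Yes, Contrapositive is always equivalent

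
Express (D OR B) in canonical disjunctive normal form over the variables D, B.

(NOT D AND B) OR (D AND NOT B) OR (D AND B)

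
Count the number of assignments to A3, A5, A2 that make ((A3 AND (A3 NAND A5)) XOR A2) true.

Satisfying assignments: (0,0,1), (0,1,1), (1,0,0), (1,1,1)
Count: 4 out of 8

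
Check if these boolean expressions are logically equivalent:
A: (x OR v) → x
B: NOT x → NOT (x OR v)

Yes, Contrapositive is always equivalent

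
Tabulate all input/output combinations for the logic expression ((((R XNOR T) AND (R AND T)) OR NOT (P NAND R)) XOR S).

T | R | S | P | Output
----------------------
0 | 0 | 0 | 0 | 0
0 | 0 | 0 | 1 | 0
0 | 0 | 1 | 0 | 1
0 | 0 | 1 | 1 | 1
0 | 1 | 0 | 0 | 0
0 | 1 | 0 | 1 | 1
0 | 1 | 1 | 0 | 1
0 | 1 | 1 | 1 | 0
1 | 0 | 0 | 0 | 0
1 | 0 | 0 | 1 | 0
1 | 0 | 1 | 0 | 1
1 | 0 | 1 | 1 | 1
1 | 1 | 0 | 0 | 1
1 | 1 | 0 | 1 | 1
1 | 1 | 1 | 0 | 0
1 | 1 | 1 | 1 | 0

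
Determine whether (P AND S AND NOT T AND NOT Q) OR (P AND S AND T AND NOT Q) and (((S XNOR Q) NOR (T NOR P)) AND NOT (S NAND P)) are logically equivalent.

Yes, they are equivalent — the two output columns agree on all 16 assignments:
P | S | T | Q | Expression 1 | Expression 2
-------------------------------------------
0 | 0 | 0 | 0 | 0 | 0
0 | 0 | 0 | 1 | 0 | 0
0 | 0 | 1 | 0 | 0 | 0
0 | 0 | 1 | 1 | 0 | 0
0 | 1 | 0 | 0 | 0 | 0
0 | 1 | 0 | 1 | 0 | 0
0 | 1 | 1 | 0 | 0 | 0
0 | 1 | 1 | 1 | 0 | 0
1 | 0 | 0 | 0 | 0 | 0
1 | 0 | 0 | 1 | 0 | 0
1 | 0 | 1 | 0 | 0 | 0
1 | 0 | 1 | 1 | 0 | 0
1 | 1 | 0 | 0 | 1 | 1
1 | 1 | 0 | 1 | 0 | 0
1 | 1 | 1 | 0 | 1 | 1
1 | 1 | 1 | 1 | 0 | 0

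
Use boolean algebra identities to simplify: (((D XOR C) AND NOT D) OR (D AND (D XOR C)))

By distribution ((E AND v) OR (E AND NOT v) = E):
= (D XOR C)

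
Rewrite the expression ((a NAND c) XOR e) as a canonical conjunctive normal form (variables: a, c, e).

(a OR c OR NOT e) AND (a OR NOT c OR NOT e) AND (NOT a OR c OR NOT e) AND (NOT a OR NOT c OR e)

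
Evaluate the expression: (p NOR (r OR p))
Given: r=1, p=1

Substituting: (1 NOR (1 OR 1))
= 0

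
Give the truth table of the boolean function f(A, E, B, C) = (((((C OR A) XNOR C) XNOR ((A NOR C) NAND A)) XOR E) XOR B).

A | E | B | C | Output
----------------------
0 | 0 | 0 | 0 | 1
0 | 0 | 0 | 1 | 1
0 | 0 | 1 | 0 | 0
0 | 0 | 1 | 1 | 0
0 | 1 | 0 | 0 | 0
0 | 1 | 0 | 1 | 0
0 | 1 | 1 | 0 | 1
0 | 1 | 1 | 1 | 1
1 | 0 | 0 | 0 | 0
1 | 0 | 0 | 1 | 1
1 | 0 | 1 | 0 | 1
1 | 0 | 1 | 1 | 0
1 | 1 | 0 | 0 | 1
1 | 1 | 0 | 1 | 0
1 | 1 | 1 | 0 | 0
1 | 1 | 1 | 1 | 1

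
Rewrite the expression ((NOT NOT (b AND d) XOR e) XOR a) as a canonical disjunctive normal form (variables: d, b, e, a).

(NOT d AND NOT b AND NOT e AND a) OR (NOT d AND NOT b AND e AND NOT a) OR (NOT d AND b AND NOT e AND a) OR (NOT d AND b AND e AND NOT a) OR (d AND NOT b AND NOT e AND a) OR (d AND NOT b AND e AND NOT a) OR (d AND b AND NOT e AND NOT a) OR (d AND b AND e AND a)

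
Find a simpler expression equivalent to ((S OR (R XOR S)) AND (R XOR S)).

By absorption (E AND (E OR v) = E):
= (R XOR S)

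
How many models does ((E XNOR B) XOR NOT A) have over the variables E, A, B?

Satisfying assignments: (0,0,1), (0,1,0), (1,0,0), (1,1,1)
Count: 4 out of 8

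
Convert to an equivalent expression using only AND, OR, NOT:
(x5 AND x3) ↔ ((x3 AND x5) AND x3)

((x5 AND x3) AND ((x3 AND x5) AND x3)) OR (NOT (x5 AND x3) AND NOT ((x3 AND x5) AND x3))
(Biconditional = both true or both false)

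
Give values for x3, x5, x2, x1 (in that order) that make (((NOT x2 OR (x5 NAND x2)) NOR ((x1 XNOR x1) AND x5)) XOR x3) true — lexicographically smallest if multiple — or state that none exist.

x3=1, x5=0, x2=0, x1=0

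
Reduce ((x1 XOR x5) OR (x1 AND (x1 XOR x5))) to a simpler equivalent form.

By absorption (E OR (E AND v) = E):
= (x1 XOR x5)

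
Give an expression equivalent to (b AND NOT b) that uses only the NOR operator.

((b NOR b) NOR ((b NOR b) NOR (b NOR b)))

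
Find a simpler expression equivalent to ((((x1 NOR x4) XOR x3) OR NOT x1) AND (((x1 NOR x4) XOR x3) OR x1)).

By distribution ((E OR v) AND (E OR NOT v) = E):
= ((x1 NOR x4) XOR x3)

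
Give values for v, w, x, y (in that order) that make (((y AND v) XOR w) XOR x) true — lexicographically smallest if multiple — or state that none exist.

v=0, w=0, x=1, y=0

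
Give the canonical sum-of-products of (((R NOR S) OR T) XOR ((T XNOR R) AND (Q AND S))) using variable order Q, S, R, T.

Σm(0, 1, 3, 5, 7, 8, 9, 11, 12, 13) = (NOT Q AND NOT S AND NOT R AND NOT T) OR (NOT Q AND NOT S AND NOT R AND T) OR (NOT Q AND NOT S AND R AND T) OR (NOT Q AND S AND NOT R AND T) OR (NOT Q AND S AND R AND T) OR (Q AND NOT S AND NOT R AND NOT T) OR (Q AND NOT S AND NOT R AND T) OR (Q AND NOT S AND R AND T) OR (Q AND S AND NOT R AND NOT T) OR (Q AND S AND NOT R AND T)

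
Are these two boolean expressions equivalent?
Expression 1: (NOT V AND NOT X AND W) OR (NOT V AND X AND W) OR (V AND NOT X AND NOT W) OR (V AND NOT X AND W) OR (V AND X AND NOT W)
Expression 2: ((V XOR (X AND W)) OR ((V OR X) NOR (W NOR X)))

Yes, they are equivalent — the two output columns agree on all 8 assignments:
V | X | W | Expression 1 | Expression 2
---------------------------------------
0 | 0 | 0 | 0 | 0
0 | 0 | 1 | 1 | 1
0 | 1 | 0 | 0 | 0
0 | 1 | 1 | 1 | 1
1 | 0 | 0 | 1 | 1
1 | 0 | 1 | 1 | 1
1 | 1 | 0 | 1 | 1
1 | 1 | 1 | 0 | 0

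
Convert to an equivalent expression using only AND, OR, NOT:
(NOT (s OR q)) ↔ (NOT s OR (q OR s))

((NOT (s OR q)) AND (NOT s OR (q OR s))) OR ((s OR q) AND NOT (NOT s OR (q OR s)))
(Biconditional = both true or both false)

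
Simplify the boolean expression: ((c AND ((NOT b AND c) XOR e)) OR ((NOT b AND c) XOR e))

By absorption (E OR (E AND v) = E):
= ((NOT b AND c) XOR e)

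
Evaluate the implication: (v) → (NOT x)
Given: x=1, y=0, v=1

Antecedent (v) = 1; consequent (NOT x) = 0.
1 → 0 = 0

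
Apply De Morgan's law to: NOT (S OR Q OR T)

NOT S AND NOT Q AND NOT T
De Morgan's: NOT(OR of terms) = AND of negations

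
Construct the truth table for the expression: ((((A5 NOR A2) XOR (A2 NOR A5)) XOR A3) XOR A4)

A3 | A5 | A2 | A4 | Output
--------------------------
0 | 0 | 0 | 0 | 0
0 | 0 | 0 | 1 | 1
0 | 0 | 1 | 0 | 0
0 | 0 | 1 | 1 | 1
0 | 1 | 0 | 0 | 0
0 | 1 | 0 | 1 | 1
0 | 1 | 1 | 0 | 0
0 | 1 | 1 | 1 | 1
1 | 0 | 0 | 0 | 1
1 | 0 | 0 | 1 | 0
1 | 0 | 1 | 0 | 1
1 | 0 | 1 | 1 | 0
1 | 1 | 0 | 0 | 1
1 | 1 | 0 | 1 | 0
1 | 1 | 1 | 0 | 1
1 | 1 | 1 | 1 | 0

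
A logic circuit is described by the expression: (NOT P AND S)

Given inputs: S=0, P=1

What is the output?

Substituting: (NOT 1 AND 0)
= 0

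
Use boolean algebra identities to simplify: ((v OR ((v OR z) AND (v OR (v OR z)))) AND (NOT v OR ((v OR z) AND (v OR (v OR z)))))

By distribution ((E OR v) AND (E OR NOT v) = E) then absorption (E AND (E OR v) = E):
= (v OR z)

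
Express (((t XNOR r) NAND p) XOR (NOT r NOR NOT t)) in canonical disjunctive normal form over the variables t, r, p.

(NOT t AND NOT r AND NOT p) OR (NOT t AND r AND NOT p) OR (NOT t AND r AND p) OR (t AND NOT r AND NOT p) OR (t AND NOT r AND p) OR (t AND r AND p)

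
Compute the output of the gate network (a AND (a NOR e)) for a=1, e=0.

Substituting: (1 AND (1 NOR 0))
= 0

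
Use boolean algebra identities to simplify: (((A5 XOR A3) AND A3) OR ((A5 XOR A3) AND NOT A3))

By distribution ((E AND v) OR (E AND NOT v) = E):
= (A5 XOR A3)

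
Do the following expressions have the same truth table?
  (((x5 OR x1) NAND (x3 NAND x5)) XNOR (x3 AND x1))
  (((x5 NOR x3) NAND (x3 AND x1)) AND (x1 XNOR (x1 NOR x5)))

No. Counterexample: with x3=0, x1=1, x5=0, Expression 1 = 1 but Expression 2 = 0.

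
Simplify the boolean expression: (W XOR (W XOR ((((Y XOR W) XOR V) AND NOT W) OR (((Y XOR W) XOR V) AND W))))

By XOR self-cancellation ((E XOR v) XOR v = E) then distribution ((E AND v) OR (E AND NOT v) = E):
= ((Y XOR W) XOR V)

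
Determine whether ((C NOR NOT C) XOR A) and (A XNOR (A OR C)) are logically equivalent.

No. Counterexample: with A=0, C=0, Expression 1 = 0 but Expression 2 = 1.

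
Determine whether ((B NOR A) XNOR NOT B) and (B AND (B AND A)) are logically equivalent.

No. Counterexample: with A=0, B=0, Expression 1 = 1 but Expression 2 = 0.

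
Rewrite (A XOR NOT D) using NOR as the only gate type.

((((A NOR (D NOR D)) NOR (A NOR (D NOR D))) NOR ((A NOR (D NOR D)) NOR (A NOR (D NOR D)))) NOR ((((A NOR A) NOR ((D NOR D) NOR (D NOR D))) NOR ((A NOR A) NOR ((D NOR D) NOR (D NOR D)))) NOR (((A NOR A) NOR ((D NOR D) NOR (D NOR D))) NOR ((A NOR A) NOR ((D NOR D) NOR (D NOR D))))))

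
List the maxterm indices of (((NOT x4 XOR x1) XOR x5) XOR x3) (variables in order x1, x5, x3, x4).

ΠM(1, 2, 4, 7, 8, 11, 13, 14) = (x1 OR x5 OR x3 OR NOT x4) AND (x1 OR x5 OR NOT x3 OR x4) AND (x1 OR NOT x5 OR x3 OR x4) AND (x1 OR NOT x5 OR NOT x3 OR NOT x4) AND (NOT x1 OR x5 OR x3 OR x4) AND (NOT x1 OR x5 OR NOT x3 OR NOT x4) AND (NOT x1 OR NOT x5 OR x3 OR NOT x4) AND (NOT x1 OR NOT x5 OR NOT x3 OR x4)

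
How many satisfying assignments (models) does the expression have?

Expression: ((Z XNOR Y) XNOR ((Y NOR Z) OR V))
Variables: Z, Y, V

Satisfying assignments: (0,0,0), (0,0,1), (0,1,0), (1,0,0), (1,1,1)
Count: 5 out of 8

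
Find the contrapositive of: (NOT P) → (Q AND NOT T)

Contrapositive: NOT (Q AND NOT T) → P
Note: A statement and its contrapositive are logically equivalent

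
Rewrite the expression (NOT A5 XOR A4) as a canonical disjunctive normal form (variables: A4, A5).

(NOT A4 AND NOT A5) OR (A4 AND A5)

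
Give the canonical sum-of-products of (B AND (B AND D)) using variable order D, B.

Σm(3) = (D AND B)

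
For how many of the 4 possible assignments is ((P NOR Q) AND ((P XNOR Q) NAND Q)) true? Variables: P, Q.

Satisfying assignments: (0,0)
Count: 1 out of 4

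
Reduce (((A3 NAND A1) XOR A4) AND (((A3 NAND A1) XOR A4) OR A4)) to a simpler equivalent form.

By absorption (E AND (E OR v) = E):
= ((A3 NAND A1) XOR A4)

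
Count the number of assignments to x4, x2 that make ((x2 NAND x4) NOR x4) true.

No assignment satisfies the expression.
Count: 0 out of 4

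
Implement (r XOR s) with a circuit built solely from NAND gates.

((r NAND (r NAND s)) NAND (s NAND (r NAND s)))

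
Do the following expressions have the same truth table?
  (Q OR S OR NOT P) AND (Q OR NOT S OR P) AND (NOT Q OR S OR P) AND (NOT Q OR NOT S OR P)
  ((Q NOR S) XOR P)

Yes, they are equivalent — the two output columns agree on all 8 assignments:
Q | S | P | Expression 1 | Expression 2
---------------------------------------
0 | 0 | 0 | 1 | 1
0 | 0 | 1 | 0 | 0
0 | 1 | 0 | 0 | 0
0 | 1 | 1 | 1 | 1
1 | 0 | 0 | 0 | 0
1 | 0 | 1 | 1 | 1
1 | 1 | 0 | 0 | 0
1 | 1 | 1 | 1 | 1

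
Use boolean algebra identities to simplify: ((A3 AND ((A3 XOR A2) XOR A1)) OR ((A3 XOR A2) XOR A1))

By absorption (E OR (E AND v) = E):
= ((A3 XOR A2) XOR A1)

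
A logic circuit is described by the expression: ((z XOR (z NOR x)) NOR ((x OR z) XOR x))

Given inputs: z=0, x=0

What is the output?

Substituting: ((0 XOR (0 NOR 0)) NOR ((0 OR 0) XOR 0))
= 0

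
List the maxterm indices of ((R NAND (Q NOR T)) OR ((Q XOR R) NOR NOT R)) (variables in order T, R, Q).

ΠM(2) = (T OR NOT R OR Q)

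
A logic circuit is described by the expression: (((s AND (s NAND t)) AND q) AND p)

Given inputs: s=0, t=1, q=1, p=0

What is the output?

Substituting: (((0 AND (0 NAND 1)) AND 1) AND 0)
= 0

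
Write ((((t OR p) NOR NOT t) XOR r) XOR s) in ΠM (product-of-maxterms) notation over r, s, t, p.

ΠM(0, 1, 2, 3, 12, 13, 14, 15) = (r OR s OR t OR p) AND (r OR s OR t OR NOT p) AND (r OR s OR NOT t OR p) AND (r OR s OR NOT t OR NOT p) AND (NOT r OR NOT s OR t OR p) AND (NOT r OR NOT s OR t OR NOT p) AND (NOT r OR NOT s OR NOT t OR p) AND (NOT r OR NOT s OR NOT t OR NOT p)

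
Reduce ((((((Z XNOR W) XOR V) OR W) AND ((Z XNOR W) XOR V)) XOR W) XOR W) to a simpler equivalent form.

By XOR self-cancellation ((E XOR v) XOR v = E) then absorption (E AND (E OR v) = E):
= ((Z XNOR W) XOR V)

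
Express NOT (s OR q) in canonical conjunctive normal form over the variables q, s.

(q OR NOT s) AND (NOT q OR s) AND (NOT q OR NOT s)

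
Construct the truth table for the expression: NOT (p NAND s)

s | p | Output
--------------
0 | 0 | 0
0 | 1 | 0
1 | 0 | 0
1 | 1 | 1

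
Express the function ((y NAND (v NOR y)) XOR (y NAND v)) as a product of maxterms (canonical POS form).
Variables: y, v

ΠM(0, 1, 2) = (y OR v) AND (y OR NOT v) AND (NOT y OR v)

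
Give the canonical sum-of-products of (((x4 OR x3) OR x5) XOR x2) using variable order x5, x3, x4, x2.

Σm(1, 2, 4, 6, 8, 10, 12, 14) = (NOT x5 AND NOT x3 AND NOT x4 AND x2) OR (NOT x5 AND NOT x3 AND x4 AND NOT x2) OR (NOT x5 AND x3 AND NOT x4 AND NOT x2) OR (NOT x5 AND x3 AND x4 AND NOT x2) OR (x5 AND NOT x3 AND NOT x4 AND NOT x2) OR (x5 AND NOT x3 AND x4 AND NOT x2) OR (x5 AND x3 AND NOT x4 AND NOT x2) OR (x5 AND x3 AND x4 AND NOT x2)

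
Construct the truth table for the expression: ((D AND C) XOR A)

D | A | C | Output
------------------
0 | 0 | 0 | 0
0 | 0 | 1 | 0
0 | 1 | 0 | 1
0 | 1 | 1 | 1
1 | 0 | 0 | 0
1 | 0 | 1 | 1
1 | 1 | 0 | 1
1 | 1 | 1 | 0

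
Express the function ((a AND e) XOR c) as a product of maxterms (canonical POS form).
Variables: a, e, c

ΠM(0, 2, 4, 7) = (a OR e OR c) AND (a OR NOT e OR c) AND (NOT a OR e OR c) AND (NOT a OR NOT e OR NOT c)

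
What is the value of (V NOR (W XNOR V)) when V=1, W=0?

Substituting: (1 NOR (0 XNOR 1))
= 0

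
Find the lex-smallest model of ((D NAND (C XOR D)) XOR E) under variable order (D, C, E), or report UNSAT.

D=0, C=0, E=0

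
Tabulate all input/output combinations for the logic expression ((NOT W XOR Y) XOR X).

Y | X | W | Output
------------------
0 | 0 | 0 | 1
0 | 0 | 1 | 0
0 | 1 | 0 | 0
0 | 1 | 1 | 1
1 | 0 | 0 | 0
1 | 0 | 1 | 1
1 | 1 | 0 | 1
1 | 1 | 1 | 0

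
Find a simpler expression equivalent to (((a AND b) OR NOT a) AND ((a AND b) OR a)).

By distribution ((E OR v) AND (E OR NOT v) = E):
= (a AND b)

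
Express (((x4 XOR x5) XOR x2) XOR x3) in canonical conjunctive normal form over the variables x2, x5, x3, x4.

(x2 OR x5 OR x3 OR x4) AND (x2 OR x5 OR NOT x3 OR NOT x4) AND (x2 OR NOT x5 OR x3 OR NOT x4) AND (x2 OR NOT x5 OR NOT x3 OR x4) AND (NOT x2 OR x5 OR x3 OR NOT x4) AND (NOT x2 OR x5 OR NOT x3 OR x4) AND (NOT x2 OR NOT x5 OR x3 OR x4) AND (NOT x2 OR NOT x5 OR NOT x3 OR NOT x4)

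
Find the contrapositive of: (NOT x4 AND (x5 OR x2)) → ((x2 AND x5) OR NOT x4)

Contrapositive: NOT ((x2 AND x5) OR NOT x4) → NOT (NOT x4 AND (x5 OR x2))
Note: A statement and its contrapositive are logically equivalent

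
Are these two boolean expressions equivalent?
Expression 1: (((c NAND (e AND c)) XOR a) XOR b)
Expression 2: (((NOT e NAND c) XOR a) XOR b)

No. Counterexample: with c=1, a=0, b=0, e=0, Expression 1 = 1 but Expression 2 = 0.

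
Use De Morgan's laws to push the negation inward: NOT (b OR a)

NOT b AND NOT a
De Morgan's: NOT(OR of terms) = AND of negations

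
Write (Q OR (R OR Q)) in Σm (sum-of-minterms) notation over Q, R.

Σm(1, 2, 3) = (NOT Q AND R) OR (Q AND NOT R) OR (Q AND R)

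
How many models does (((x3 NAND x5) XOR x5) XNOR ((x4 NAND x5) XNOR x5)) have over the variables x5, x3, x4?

Satisfying assignments: (1,0,1), (1,1,0)
Count: 2 out of 8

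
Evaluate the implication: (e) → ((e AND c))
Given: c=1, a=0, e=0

Antecedent (e) = 0; consequent ((e AND c)) = 0.
0 → 0 = 1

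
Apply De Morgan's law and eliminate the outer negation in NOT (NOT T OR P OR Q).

T AND NOT P AND NOT Q
De Morgan's: NOT(OR of terms) = AND of negations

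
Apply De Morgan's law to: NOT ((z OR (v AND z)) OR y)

NOT (z OR (v AND z)) AND NOT y
De Morgan's: NOT(OR of terms) = AND of negations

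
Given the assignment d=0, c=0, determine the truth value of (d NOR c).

Substituting: (0 NOR 0)
= 1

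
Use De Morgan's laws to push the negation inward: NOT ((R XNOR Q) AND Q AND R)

NOT (R XNOR Q) OR NOT Q OR NOT R
De Morgan's: NOT(AND of terms) = OR of negations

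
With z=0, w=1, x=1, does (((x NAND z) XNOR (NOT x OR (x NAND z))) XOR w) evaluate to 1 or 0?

Substituting: (((1 NAND 0) XNOR (NOT 1 OR (1 NAND 0))) XOR 1)
= 0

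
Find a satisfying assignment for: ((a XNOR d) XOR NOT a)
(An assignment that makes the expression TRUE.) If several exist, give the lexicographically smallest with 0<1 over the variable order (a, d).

a=0, d=1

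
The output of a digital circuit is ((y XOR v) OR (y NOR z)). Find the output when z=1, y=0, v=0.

Substituting: ((0 XOR 0) OR (0 NOR 1))
= 0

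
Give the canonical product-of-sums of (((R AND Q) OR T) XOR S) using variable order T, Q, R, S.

ΠM(0, 2, 4, 7, 9, 11, 13, 15) = (T OR Q OR R OR S) AND (T OR Q OR NOT R OR S) AND (T OR NOT Q OR R OR S) AND (T OR NOT Q OR NOT R OR NOT S) AND (NOT T OR Q OR R OR NOT S) AND (NOT T OR Q OR NOT R OR NOT S) AND (NOT T OR NOT Q OR R OR NOT S) AND (NOT T OR NOT Q OR NOT R OR NOT S)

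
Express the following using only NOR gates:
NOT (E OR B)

(((E NOR B) NOR (E NOR B)) NOR ((E NOR B) NOR (E NOR B)))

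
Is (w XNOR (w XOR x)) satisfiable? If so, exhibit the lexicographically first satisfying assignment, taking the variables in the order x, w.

x=0, w=0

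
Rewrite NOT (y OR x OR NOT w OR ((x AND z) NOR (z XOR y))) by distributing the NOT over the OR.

NOT y AND NOT x AND w AND NOT ((x AND z) NOR (z XOR y))
De Morgan's: NOT(OR of terms) = AND of negations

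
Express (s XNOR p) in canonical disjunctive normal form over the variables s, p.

(NOT s AND NOT p) OR (s AND p)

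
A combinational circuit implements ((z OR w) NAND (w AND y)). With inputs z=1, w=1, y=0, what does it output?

Substituting: ((1 OR 1) NAND (1 AND 0))
= 1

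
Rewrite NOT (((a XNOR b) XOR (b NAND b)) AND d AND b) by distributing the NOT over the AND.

NOT ((a XNOR b) XOR (b NAND b)) OR NOT d OR NOT b
De Morgan's: NOT(AND of terms) = OR of negations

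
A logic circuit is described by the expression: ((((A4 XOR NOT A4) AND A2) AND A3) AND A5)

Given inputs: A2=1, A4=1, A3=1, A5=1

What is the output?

Substituting: ((((1 XOR NOT 1) AND 1) AND 1) AND 1)
= 1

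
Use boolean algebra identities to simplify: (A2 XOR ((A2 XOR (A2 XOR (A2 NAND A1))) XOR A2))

By XOR self-cancellation ((E XOR v) XOR v = E) then XOR self-cancellation ((E XOR v) XOR v = E):
= (A2 NAND A1)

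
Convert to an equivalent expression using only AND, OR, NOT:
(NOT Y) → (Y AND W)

Y OR (Y AND W)
(Implication elimination: A → B = NOT A OR B)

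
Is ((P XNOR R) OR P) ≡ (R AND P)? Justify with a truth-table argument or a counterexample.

No. Counterexample: with R=0, P=0, Expression 1 = 1 but Expression 2 = 0.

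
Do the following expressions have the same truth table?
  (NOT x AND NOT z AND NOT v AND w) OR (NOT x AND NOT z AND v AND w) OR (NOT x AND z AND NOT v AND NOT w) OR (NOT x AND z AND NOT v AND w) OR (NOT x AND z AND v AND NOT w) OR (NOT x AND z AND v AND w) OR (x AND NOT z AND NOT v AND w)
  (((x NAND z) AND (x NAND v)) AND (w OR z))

Yes, they are equivalent — the two output columns agree on all 16 assignments:
x | z | v | w | Expression 1 | Expression 2
-------------------------------------------
0 | 0 | 0 | 0 | 0 | 0
0 | 0 | 0 | 1 | 1 | 1
0 | 0 | 1 | 0 | 0 | 0
0 | 0 | 1 | 1 | 1 | 1
0 | 1 | 0 | 0 | 1 | 1
0 | 1 | 0 | 1 | 1 | 1
0 | 1 | 1 | 0 | 1 | 1
0 | 1 | 1 | 1 | 1 | 1
1 | 0 | 0 | 0 | 0 | 0
1 | 0 | 0 | 1 | 1 | 1
1 | 0 | 1 | 0 | 0 | 0
1 | 0 | 1 | 1 | 0 | 0
1 | 1 | 0 | 0 | 0 | 0
1 | 1 | 0 | 1 | 0 | 0
1 | 1 | 1 | 0 | 0 | 0
1 | 1 | 1 | 1 | 0 | 0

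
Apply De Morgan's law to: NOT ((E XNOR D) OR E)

NOT (E XNOR D) AND NOT E
De Morgan's: NOT(OR of terms) = AND of negations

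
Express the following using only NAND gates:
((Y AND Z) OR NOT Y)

((((Y NAND Z) NAND (Y NAND Z)) NAND ((Y NAND Z) NAND (Y NAND Z))) NAND ((Y NAND Y) NAND (Y NAND Y)))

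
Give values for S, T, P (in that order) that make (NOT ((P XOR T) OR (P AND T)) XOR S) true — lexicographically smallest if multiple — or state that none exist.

S=0, T=0, P=0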